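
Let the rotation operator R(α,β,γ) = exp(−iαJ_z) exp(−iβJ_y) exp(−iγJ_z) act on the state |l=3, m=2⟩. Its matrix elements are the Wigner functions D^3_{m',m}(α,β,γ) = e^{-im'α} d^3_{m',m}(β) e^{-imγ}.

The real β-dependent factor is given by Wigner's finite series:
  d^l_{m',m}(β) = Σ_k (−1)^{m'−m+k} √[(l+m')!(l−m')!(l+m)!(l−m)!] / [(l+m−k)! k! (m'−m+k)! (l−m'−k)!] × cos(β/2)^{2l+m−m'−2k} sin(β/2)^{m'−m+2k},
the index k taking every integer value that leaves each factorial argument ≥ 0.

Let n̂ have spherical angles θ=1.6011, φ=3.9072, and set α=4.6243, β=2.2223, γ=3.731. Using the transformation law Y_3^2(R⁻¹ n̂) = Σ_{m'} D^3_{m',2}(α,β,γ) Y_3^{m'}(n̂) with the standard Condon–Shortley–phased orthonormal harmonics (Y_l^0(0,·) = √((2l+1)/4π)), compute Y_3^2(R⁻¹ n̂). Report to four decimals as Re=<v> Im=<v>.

Re=0.2727 Im=0.2795

Need the full column D^3_{m',2} for m'=−3..3 at α=4.6243, β=2.2223, γ=3.731.
cos(β/2)=0.443631, sin(β/2)=0.896209
d^3_{-3,2}: single k=5 term ⇒ +0.628268;  D = +0.623152+0.080021i
d^3_{-2,2}: k∈[4..5] ⇒ +0.634822 -0.518152 = +0.116670;  D = -0.024983+0.113964i
d^3_{-1,2}: k∈[3..4] ⇒ +0.397489 -0.811091 = -0.413603;  D = +0.394651+0.123765i
d^3_{0,2}: k∈[2..3] ⇒ +0.170399 -0.695413 = -0.525014;  D = -0.200566+0.485193i
d^3_{1,2}: k∈[1..2] ⇒ +0.048699 -0.397489 = -0.348790;  D = -0.309363-0.161086i
d^3_{2,2}: k∈[0..1] ⇒ +0.007623 -0.155553 = -0.147929;  D = +0.079598-0.124689i
d^3_{3,2}: single k=0 term ⇒ -0.037722;  D = +0.029887+0.023016i
Y_3^{m'}(θ=1.6011,φ=3.9072) and Σ D·Y over m':
  (+0.6232+0.0800i)·(+0.2766+0.3116i)  (-0.0250+0.1140i)·(-0.0012+0.0309i)  (+0.3947+0.1238i)·(+0.2318-0.2228i)  (-0.2006+0.4852i)·(+0.0339+0.0000i)  (-0.3094-0.1611i)·(-0.2318-0.2228i)  (+0.0796-0.1247i)·(-0.0012-0.0309i)  (+0.0299+0.0230i)·(-0.2766+0.3116i)
Y_3^2(R⁻¹ n̂) = +0.272656+0.279485i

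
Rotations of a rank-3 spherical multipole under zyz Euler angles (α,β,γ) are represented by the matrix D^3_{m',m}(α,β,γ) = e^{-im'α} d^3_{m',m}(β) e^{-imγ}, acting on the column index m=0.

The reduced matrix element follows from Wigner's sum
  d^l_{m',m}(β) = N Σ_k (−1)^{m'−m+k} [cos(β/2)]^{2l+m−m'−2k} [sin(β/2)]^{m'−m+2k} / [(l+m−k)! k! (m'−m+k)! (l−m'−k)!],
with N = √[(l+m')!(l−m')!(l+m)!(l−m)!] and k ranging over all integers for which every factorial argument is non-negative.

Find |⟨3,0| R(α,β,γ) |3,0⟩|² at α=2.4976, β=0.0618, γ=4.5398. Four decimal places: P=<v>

D^3_{0,0}(2.4976,0.0618,4.5398) = e^{-i·0·2.4976}·d^3_{0,0}(0.0618)·e^{-i·0·4.5398}. Compute d first:
Half-angle: c=0.999523, s=0.030895. N=√(6·6·6·6)=36.000000
The bounds max(0,m−m')=0 and min(l+m,l−m')=3 give 4 terms
  k=0: (−1)^0·36.0000/(36)·0.9995^6·0.0309^0 = +0.997139
  k=1: (−1)^1·36.0000/(4)·0.9995^4·0.0309^2 = -0.008574
  k=2: (−1)^2·36.0000/(4)·0.9995^2·0.0309^4 = +0.000008
  k=3: (−1)^3·36.0000/(36)·0.9995^0·0.0309^6 = -0.000000
d^3_{0,0}(0.0618) = +0.997139 -0.008574 +0.000008 -0.000000 = +0.988573
|D^3_{0,0}|² = |d^3_{0,0}(β)|² = (+0.988573)² = 0.977277 (the z-rotation phases have unit modulus)

P=0.9773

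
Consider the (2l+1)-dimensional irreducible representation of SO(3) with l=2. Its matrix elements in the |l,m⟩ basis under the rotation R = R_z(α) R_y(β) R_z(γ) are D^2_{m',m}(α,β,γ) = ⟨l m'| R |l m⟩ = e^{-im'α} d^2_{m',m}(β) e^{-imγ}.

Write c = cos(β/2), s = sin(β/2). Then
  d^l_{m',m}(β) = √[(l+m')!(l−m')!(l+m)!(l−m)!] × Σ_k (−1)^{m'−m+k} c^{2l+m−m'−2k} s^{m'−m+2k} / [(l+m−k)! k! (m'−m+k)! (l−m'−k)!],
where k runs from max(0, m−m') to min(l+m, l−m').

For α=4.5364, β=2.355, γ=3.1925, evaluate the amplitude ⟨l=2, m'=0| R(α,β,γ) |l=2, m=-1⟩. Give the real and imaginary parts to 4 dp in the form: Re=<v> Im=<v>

D^2_{0,-1}(4.5364,2.355,3.1925) = e^{-i·0·4.5364}·d^2_{0,-1}(2.355)·e^{-i·-1·3.1925}. Compute d first:
c=cos(2.355/2)=0.383235, s=sin(2.355/2)=0.923651; N=√[2·2·1·6]=4.898979
k∈{0,1} keeps every argument non-negative
  k=0: (−1)^1·4.8990/(2)·0.3832^3·0.9237^1 = -0.127344
  k=1: (−1)^2·4.8990/(2)·0.3832^1·0.9237^3 = +0.739715
d^2_{0,-1}(2.355) = -0.127344 +0.739715 = +0.612371
Attach z-rotation phases: D = e^{-i(0)(4.5364)}·(+0.612371)·e^{-i(-1)(3.1925)} = -0.611577-0.031161i

Re=-0.6116 Im=-0.0312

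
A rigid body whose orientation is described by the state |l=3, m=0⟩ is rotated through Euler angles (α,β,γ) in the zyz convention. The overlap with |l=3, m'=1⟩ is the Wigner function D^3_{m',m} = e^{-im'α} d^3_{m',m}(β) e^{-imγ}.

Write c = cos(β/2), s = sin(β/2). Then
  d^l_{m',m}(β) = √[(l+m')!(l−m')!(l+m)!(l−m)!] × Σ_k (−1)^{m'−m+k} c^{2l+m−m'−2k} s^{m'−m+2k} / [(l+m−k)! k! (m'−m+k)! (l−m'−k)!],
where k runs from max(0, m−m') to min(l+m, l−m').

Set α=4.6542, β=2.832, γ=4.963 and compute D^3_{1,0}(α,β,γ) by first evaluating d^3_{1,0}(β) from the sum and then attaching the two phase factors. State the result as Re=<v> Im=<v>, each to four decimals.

D^3_{1,0}(4.6542,2.832,4.963) = e^{-i·1·4.6542}·d^3_{1,0}(2.832)·e^{-i·0·4.963}. Compute d first:
With c≡cos(β/2)=0.154179 and s≡sin(β/2)=0.988043, N=[24·2·6·6]^{1/2}=41.569219
k: max(0,(0)−(1))=0 … min(3+(0),3−(1))=2
  k=0: (−1)^1·41.5692/(12)·0.1542^5·0.9880^1 = -0.000298
  k=1: (−1)^2·41.5692/(4)·0.1542^3·0.9880^3 = +0.036738
  k=2: (−1)^3·41.5692/(12)·0.1542^1·0.9880^5 = -0.502915
d^3_{1,0}(2.832) = -0.000298 +0.036738 -0.502915 = -0.466475
D = (-0.058156+0.998307i)·(-0.466475)·(+1.000000+0.000000i) = +0.027128-0.465686i

Re=0.0271 Im=-0.4657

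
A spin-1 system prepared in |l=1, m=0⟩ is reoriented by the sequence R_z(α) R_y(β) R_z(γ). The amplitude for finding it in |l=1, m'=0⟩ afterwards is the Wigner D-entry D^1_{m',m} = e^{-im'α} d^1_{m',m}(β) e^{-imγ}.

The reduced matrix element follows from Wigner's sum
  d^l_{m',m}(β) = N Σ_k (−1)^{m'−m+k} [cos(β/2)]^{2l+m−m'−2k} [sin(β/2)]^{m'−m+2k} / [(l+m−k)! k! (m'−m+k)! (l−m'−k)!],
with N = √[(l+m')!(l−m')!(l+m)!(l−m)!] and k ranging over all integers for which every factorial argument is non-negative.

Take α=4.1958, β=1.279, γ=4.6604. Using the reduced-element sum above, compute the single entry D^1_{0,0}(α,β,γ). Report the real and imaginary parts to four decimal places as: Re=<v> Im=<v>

D^1_{0,0}(4.1958,1.279,4.6604) = e^{-i·0·4.1958}·d^1_{0,0}(1.279)·e^{-i·0·4.6604}. Compute d first:
With c≡cos(β/2)=0.802394 and s≡sin(β/2)=0.596794, N=[1·1·1·1]^{1/2}=1.000000
k∈{0,1} keeps every argument non-negative
  k=0: (−1)^0·1.0000/(1)·0.8024^2·0.5968^0 = +0.643837
  k=1: (−1)^1·1.0000/(1)·0.8024^0·0.5968^2 = -0.356163
d^1_{0,0}(1.279) = +0.643837 -0.356163 = +0.287673
Phases: e^{-i·(0)·4.1958}=+1.000000+0.000000i, e^{-i·(0)·4.6604}=+1.000000+0.000000i ⇒ D=+0.287673+0.000000i

Re=0.2877 Im=0.0000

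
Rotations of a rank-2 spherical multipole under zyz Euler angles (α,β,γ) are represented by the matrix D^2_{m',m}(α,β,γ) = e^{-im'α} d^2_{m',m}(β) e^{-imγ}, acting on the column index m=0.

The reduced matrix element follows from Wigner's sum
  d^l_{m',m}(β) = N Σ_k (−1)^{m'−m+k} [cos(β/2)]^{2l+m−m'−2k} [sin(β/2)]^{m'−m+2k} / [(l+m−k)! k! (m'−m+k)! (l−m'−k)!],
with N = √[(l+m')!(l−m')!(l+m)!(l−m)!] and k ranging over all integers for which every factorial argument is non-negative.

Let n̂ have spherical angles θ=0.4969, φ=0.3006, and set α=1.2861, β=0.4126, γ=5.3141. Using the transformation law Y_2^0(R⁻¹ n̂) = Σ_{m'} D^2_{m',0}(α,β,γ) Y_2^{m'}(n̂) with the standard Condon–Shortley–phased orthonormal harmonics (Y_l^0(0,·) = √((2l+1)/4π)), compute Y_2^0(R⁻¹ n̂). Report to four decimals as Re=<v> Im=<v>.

Need the full column D^2_{m',0} for m'=−2..2 at α=1.2861, β=0.4126, γ=5.3141.
cos(β/2)=0.978796, sin(β/2)=0.204840
d^2_{-2,0}: single k=2 term ⇒ +0.098466;  D = -0.082931+0.053085i
d^2_{-1,0}: k∈[1..2] ⇒ +0.470507 -0.020607 = +0.449900;  D = +0.126362+0.431790i
d^2_{0,0}: k∈[0..2] ⇒ +0.917842 -0.160795 +0.001761 = +0.758808;  D = +0.758808+0.000000i
d^2_{1,0}: k∈[0..1] ⇒ -0.470507 +0.020607 = -0.449900;  D = -0.126362+0.431790i
d^2_{2,0}: single k=0 term ⇒ +0.098466;  D = -0.082931-0.053085i
Y_2^{m'}(θ=0.4969,φ=0.3006) and Σ D·Y over m':
  (-0.0829+0.0531i)·(+0.0724-0.0497i)  (+0.1264+0.4318i)·(+0.3092-0.0959i)  (+0.7588+0.0000i)·(+0.4158+0.0000i)  (-0.1264+0.4318i)·(-0.3092-0.0959i)  (-0.0829-0.0531i)·(+0.0724+0.0497i)
Y_2^0(R⁻¹ n̂) = +0.469681-0.000000i

Re=0.4697 Im=0.0000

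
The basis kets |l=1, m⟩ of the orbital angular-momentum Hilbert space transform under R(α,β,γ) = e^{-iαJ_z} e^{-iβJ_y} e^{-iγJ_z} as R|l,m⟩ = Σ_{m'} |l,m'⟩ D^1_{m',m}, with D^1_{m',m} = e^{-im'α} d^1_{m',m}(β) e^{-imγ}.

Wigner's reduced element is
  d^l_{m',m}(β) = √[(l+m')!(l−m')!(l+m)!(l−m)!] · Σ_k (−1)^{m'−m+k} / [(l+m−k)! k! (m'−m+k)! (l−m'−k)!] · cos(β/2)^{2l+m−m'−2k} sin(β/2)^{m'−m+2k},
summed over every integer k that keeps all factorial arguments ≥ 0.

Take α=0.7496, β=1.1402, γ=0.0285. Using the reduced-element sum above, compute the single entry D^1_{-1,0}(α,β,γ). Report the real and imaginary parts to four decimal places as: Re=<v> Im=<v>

Split into d^1_{-1,0}(β=1.1402) × two z-phases.
c=cos(1.1402/2)=0.841847, s=sin(1.1402/2)=0.539716; N=√[1·2·1·1]=1.414214
Admissible k: 1..1 (factorial args all ≥0)
  k=1: (−1)^0·1.4142/(1)·0.8418^1·0.5397^1 = +0.642560
d^1_{-1,0}(1.1402) = +0.642560
Phases: e^{-i·(-1)·0.7496}=+0.731961+0.681346i, e^{-i·(0)·0.0285}=+1.000000+0.000000i ⇒ D=+0.470329+0.437806i

Re=0.4703 Im=0.4378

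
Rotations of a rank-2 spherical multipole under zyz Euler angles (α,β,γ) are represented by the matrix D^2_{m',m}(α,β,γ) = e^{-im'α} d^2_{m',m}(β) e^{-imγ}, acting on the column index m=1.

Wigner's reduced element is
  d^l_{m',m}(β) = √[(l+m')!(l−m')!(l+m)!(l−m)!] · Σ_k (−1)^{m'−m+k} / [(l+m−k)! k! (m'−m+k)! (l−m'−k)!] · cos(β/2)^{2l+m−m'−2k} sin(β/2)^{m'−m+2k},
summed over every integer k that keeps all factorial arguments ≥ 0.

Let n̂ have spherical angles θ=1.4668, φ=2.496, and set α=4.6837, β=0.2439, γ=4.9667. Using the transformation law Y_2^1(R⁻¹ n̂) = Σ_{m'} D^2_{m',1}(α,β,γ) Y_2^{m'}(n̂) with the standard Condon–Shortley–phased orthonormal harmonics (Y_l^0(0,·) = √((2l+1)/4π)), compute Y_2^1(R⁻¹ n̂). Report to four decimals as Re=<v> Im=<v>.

Re=0.0188 Im=-0.0227

Need the full column D^2_{m',1} for m'=−2..2 at α=4.6837, β=0.2439, γ=4.9667.
cos(β/2)=0.992573, sin(β/2)=0.121648
d^2_{-2,1}: single k=3 term ⇒ +0.003574;  D = -0.001096-0.003401i
d^2_{-1,1}: k∈[2..3] ⇒ +0.043738 -0.000219 = +0.043519;  D = +0.041788-0.012152i
d^2_{0,1}: k∈[1..2] ⇒ +0.291386 -0.004377 = +0.287009;  D = +0.072205+0.277778i
d^2_{1,1}: k∈[0..1] ⇒ +0.970623 -0.043738 = +0.926885;  D = -0.903393+0.207356i
d^2_{2,1}: single k=0 term ⇒ -0.237915;  D = +0.046551+0.233317i
Y_2^{m'}(θ=1.4668,φ=2.496) and Σ D·Y over m':
  (-0.0011-0.0034i)·(+0.1055+0.3673i)  (+0.0418-0.0122i)·(-0.0637-0.0480i)  (+0.0722+0.2778i)·(-0.3052+0.0000i)  (-0.9034+0.2074i)·(+0.0637-0.0480i)  (+0.0466+0.2333i)·(+0.1055-0.3673i)
Y_2^1(R⁻¹ n̂) = +0.018846-0.022695i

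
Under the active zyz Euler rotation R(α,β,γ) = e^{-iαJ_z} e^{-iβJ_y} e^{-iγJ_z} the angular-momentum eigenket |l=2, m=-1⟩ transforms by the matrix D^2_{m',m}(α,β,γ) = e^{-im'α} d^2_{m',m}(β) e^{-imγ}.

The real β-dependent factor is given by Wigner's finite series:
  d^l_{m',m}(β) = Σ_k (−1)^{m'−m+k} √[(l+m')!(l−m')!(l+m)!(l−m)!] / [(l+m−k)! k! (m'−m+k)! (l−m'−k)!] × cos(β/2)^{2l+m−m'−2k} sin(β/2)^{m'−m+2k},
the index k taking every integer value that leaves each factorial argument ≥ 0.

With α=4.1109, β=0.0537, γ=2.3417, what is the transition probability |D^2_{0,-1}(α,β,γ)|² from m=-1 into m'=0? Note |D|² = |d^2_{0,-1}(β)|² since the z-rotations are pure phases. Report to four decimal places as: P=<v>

P=0.0043

First d^2_{0,-1}(β=0.0537), then the phase factors e^{-i(0)α} and e^{-i(-1)γ}:
Half-angle: c=0.999640, s=0.026847. N=√(2·2·1·6)=4.898979
The bounds max(0,m−m')=0 and min(l+m,l−m')=1 give 2 terms
  k=0: (−1)^1·4.8990/(2)·0.9996^3·0.0268^1 = -0.065690
  k=1: (−1)^2·4.8990/(2)·0.9996^1·0.0268^3 = +0.000047
d^2_{0,-1}(0.0537) = -0.065690 +0.000047 = -0.065642
|D^2_{0,-1}|² = |d^2_{0,-1}(β)|² = (-0.065642)² = 0.004309 (the z-rotation phases have unit modulus)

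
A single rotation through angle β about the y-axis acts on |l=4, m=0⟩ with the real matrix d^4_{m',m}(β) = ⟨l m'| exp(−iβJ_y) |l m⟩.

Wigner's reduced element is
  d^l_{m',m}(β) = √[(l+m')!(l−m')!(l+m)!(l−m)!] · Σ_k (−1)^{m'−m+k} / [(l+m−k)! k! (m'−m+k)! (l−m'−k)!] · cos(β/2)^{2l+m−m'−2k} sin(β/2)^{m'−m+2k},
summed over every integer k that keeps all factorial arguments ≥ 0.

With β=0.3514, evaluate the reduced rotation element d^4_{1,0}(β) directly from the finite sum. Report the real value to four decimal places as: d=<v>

d^4_{1,0}(β=0.3514) via Wigner's sum:
c=cos(0.3514/2)=0.984604, s=sin(0.3514/2)=0.174797; N=√[120·6·24·24]=643.987578
The bounds max(0,m−m')=0 and min(l+m,l−m')=3 give 4 terms
  k=0: (−1)^1·643.9876/(144)·0.9846^7·0.1748^1 = -0.701265
  k=1: (−1)^2·643.9876/(24)·0.9846^5·0.1748^3 = +0.132611
  k=2: (−1)^3·643.9876/(24)·0.9846^3·0.1748^5 = -0.004180
  k=3: (−1)^4·643.9876/(144)·0.9846^1·0.1748^7 = +0.000022
d^4_{1,0}(0.3514) = -0.701265 +0.132611 -0.004180 +0.000022 = -0.572812

d=-0.5728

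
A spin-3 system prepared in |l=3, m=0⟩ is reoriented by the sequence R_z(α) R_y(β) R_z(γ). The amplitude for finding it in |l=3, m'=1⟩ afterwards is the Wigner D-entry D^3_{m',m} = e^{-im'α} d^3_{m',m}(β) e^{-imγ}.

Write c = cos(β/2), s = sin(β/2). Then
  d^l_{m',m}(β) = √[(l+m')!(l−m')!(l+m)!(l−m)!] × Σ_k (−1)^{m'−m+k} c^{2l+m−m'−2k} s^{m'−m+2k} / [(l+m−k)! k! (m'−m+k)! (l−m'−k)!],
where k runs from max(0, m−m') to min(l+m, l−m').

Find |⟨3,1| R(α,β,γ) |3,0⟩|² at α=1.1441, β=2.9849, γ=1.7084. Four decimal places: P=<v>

D^3_{1,0}(1.1441,2.9849,1.7084) = e^{-i·1·1.1441}·d^3_{1,0}(2.9849)·e^{-i·0·1.7084}. Compute d first:
c=cos(2.9849/2)=0.078266, s=sin(2.9849/2)=0.996932; N=√[24·2·6·6]=41.569219
k∈{0,1,2} keeps every argument non-negative
  k=0: (−1)^1·41.5692/(12)·0.0783^5·0.9969^1 = -0.000010
  k=1: (−1)^2·41.5692/(4)·0.0783^3·0.9969^3 = +0.004937
  k=2: (−1)^3·41.5692/(12)·0.0783^1·0.9969^5 = -0.266989
d^3_{1,0}(2.9849) = -0.000010 +0.004937 -0.266989 = -0.262063
|D^3_{1,0}|² = |d^3_{1,0}(β)|² = (-0.262063)² = 0.068677 (the z-rotation phases have unit modulus)

P=0.0687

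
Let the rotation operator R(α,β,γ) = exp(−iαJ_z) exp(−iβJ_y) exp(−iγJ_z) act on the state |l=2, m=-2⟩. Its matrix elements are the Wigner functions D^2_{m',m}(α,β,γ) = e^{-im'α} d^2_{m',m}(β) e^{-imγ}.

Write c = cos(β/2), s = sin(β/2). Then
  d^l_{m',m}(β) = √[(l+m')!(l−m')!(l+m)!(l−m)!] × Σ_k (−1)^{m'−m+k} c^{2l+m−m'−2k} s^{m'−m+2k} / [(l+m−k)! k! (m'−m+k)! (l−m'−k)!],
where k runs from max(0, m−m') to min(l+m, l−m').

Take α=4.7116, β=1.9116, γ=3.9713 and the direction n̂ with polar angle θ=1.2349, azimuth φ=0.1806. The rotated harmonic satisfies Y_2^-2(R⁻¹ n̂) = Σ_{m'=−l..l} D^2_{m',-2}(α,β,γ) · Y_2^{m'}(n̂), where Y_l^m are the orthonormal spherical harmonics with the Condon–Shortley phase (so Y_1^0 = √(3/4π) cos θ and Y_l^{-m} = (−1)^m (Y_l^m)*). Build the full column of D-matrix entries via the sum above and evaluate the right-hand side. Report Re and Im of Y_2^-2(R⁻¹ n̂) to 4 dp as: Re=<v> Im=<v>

Need the full column D^2_{m',-2} for m'=−2..2 at α=4.7116, β=1.9116, γ=3.9713.
cos(β/2)=0.576956, sin(β/2)=0.816776
d^2_{-2,-2}: single k=0 term ⇒ +0.110808;  D = +0.009633-0.110388i
d^2_{-1,-2}: single k=0 term ⇒ -0.313733;  D = -0.312523-0.027520i
d^2_{0,-2}: single k=0 term ⇒ +0.543959;  D = -0.048142+0.541824i
d^2_{1,-2}: single k=0 term ⇒ -0.628754;  D = +0.626242+0.056140i
d^2_{2,-2}: single k=0 term ⇒ +0.445052;  D = +0.040088-0.443243i
Y_2^{m'}(θ=1.2349,φ=0.1806) and Σ D·Y over m':
  (+0.0096-0.1104i)·(+0.3221-0.1217i)  (-0.3125-0.0275i)·(+0.2365-0.0432i)  (-0.0481+0.5418i)·(-0.2126+0.0000i)  (+0.6262+0.0561i)·(-0.2365-0.0432i)  (+0.0401-0.4432i)·(+0.3221+0.1217i)
Y_2^-2(R⁻¹ n̂) = -0.154035-0.323135i

Re=-0.1540 Im=-0.3231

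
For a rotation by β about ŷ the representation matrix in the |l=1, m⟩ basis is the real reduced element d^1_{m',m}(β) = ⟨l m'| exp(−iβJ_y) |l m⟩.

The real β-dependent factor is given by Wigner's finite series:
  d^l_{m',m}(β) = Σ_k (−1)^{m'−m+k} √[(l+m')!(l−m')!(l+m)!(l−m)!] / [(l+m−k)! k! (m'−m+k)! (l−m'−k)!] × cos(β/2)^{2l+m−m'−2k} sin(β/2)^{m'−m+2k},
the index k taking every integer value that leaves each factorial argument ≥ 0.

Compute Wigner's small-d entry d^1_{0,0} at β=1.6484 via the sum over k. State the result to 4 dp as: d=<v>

d=-0.0775

d^1_{0,0}(β=1.6484) via Wigner's sum:
With c≡cos(β/2)=0.679144 and s≡sin(β/2)=0.734005, N=[1·1·1·1]^{1/2}=1.000000
k∈{0,1} keeps every argument non-negative
  k=0: (−1)^0·1.0000/(1)·0.6791^2·0.7340^0 = +0.461237
  k=1: (−1)^1·1.0000/(1)·0.6791^0·0.7340^2 = -0.538763
d^1_{0,0}(1.6484) = +0.461237 -0.538763 = -0.077526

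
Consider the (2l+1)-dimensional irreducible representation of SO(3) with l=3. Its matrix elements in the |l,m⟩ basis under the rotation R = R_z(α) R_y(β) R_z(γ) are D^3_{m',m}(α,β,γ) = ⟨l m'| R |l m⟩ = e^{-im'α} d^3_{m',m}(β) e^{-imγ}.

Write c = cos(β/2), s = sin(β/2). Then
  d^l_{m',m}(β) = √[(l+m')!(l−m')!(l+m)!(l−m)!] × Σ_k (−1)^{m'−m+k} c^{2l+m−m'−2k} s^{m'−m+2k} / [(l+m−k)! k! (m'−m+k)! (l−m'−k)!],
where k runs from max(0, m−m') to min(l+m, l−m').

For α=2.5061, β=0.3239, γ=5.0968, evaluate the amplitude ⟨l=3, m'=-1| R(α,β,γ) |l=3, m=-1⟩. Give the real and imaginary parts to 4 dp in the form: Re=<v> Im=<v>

Split into d^3_{-1,-1}(β=0.3239) × two z-phases.
With c≡cos(β/2)=0.986915 and s≡sin(β/2)=0.161243, N=[2·24·2·24]^{1/2}=48.000000
k∈{0,1,2} keeps every argument non-negative
  k=0: (−1)^0·48.0000/(48)·0.9869^6·0.1612^0 = +0.924012
  k=1: (−1)^1·48.0000/(6)·0.9869^4·0.1612^2 = -0.197320
  k=2: (−1)^2·48.0000/(8)·0.9869^2·0.1612^4 = +0.003950
d^3_{-1,-1}(0.3239) = +0.924012 -0.197320 +0.003950 = +0.730643
D = (-0.804779+0.593574i)·(+0.730643)·(+0.375013-0.927019i) = +0.181530+0.707733i

Re=0.1815 Im=0.7077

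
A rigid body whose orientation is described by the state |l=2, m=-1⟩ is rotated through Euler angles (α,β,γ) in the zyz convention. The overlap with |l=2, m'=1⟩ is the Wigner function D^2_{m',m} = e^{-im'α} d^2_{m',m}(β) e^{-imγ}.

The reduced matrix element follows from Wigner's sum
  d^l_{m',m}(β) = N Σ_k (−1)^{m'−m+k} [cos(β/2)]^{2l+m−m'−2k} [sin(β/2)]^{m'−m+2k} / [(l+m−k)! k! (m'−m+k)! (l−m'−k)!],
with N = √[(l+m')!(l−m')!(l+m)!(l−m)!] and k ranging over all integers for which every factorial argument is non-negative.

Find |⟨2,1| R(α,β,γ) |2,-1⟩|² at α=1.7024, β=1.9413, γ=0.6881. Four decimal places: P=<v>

P=0.0353

Split into d^2_{1,-1}(β=1.9413) × two z-phases.
Half-angle: c=0.564763, s=0.825253. N=√(6·1·1·6)=6.000000
k: max(0,(-1)−(1))=0 … min(2+(-1),2−(1))=1
  k=0: (−1)^2·6.0000/(2)·0.5648^2·0.8253^2 = +0.651671
  k=1: (−1)^3·6.0000/(6)·0.5648^0·0.8253^4 = -0.463819
d^2_{1,-1}(1.9413) = +0.651671 -0.463819 = +0.187852
|D^2_{1,-1}|² = |d^2_{1,-1}(β)|² = (+0.187852)² = 0.035288 (the z-rotation phases have unit modulus)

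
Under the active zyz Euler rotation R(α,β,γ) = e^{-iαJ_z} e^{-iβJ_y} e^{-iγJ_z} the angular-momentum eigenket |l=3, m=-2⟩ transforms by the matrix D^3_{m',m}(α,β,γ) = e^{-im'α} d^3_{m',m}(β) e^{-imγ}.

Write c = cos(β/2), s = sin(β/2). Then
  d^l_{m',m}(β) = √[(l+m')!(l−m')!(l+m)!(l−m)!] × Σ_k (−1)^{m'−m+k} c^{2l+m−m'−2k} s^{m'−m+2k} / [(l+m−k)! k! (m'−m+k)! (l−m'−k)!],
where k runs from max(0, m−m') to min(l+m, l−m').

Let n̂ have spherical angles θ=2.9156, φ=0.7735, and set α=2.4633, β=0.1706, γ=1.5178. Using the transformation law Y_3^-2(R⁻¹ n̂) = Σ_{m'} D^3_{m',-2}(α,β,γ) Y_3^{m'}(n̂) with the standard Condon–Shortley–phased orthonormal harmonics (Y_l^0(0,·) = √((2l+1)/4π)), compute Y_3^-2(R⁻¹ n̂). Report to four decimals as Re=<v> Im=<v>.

Need the full column D^3_{m',-2} for m'=−3..3 at α=2.4633, β=0.1706, γ=1.5178.
cos(β/2)=0.996364, sin(β/2)=0.085197
d^3_{-3,-2}: single k=1 term ⇒ +0.204922;  D = -0.110595-0.172516i
d^3_{-2,-2}: k∈[0..1] ⇒ +0.978382 -0.035767 = +0.942615;  D = -0.101809+0.937101i
d^3_{-1,-2}: k∈[0..1] ⇒ -0.264553 +0.003869 = -0.260684;  D = -0.184537+0.184126i
d^3_{0,-2}: k∈[0..1] ⇒ +0.039181 -0.000286 = +0.038895;  D = -0.038676+0.004115i
d^3_{1,-2}: k∈[0..1] ⇒ -0.003869 +0.000014 = -0.003854;  D = -0.003240-0.002087i
d^3_{2,-2}: k∈[0..1] ⇒ +0.000262 -0.000000 = +0.000261;  D = -0.000082-0.000248i
d^3_{3,-2}: single k=0 term ⇒ -0.000011;  D = +0.000004-0.000010i
Y_3^{m'}(θ=2.9156,φ=0.7735) and Σ D·Y over m':
  (-0.1106-0.1725i)·(-0.0032-0.0034i)  (-0.1018+0.9371i)·(-0.0012+0.0500i)  (-0.1845+0.1841i)·(+0.1942-0.1897i)  (-0.0387+0.0041i)·(-0.6361+0.0000i)  (-0.0032-0.0021i)·(-0.1942-0.1897i)  (-0.0001-0.0002i)·(-0.0012-0.0500i)  (+0.0000-0.0000i)·(+0.0032-0.0034i)
Y_3^-2(R⁻¹ n̂) = -0.023066+0.063900i

Re=-0.0231 Im=0.0639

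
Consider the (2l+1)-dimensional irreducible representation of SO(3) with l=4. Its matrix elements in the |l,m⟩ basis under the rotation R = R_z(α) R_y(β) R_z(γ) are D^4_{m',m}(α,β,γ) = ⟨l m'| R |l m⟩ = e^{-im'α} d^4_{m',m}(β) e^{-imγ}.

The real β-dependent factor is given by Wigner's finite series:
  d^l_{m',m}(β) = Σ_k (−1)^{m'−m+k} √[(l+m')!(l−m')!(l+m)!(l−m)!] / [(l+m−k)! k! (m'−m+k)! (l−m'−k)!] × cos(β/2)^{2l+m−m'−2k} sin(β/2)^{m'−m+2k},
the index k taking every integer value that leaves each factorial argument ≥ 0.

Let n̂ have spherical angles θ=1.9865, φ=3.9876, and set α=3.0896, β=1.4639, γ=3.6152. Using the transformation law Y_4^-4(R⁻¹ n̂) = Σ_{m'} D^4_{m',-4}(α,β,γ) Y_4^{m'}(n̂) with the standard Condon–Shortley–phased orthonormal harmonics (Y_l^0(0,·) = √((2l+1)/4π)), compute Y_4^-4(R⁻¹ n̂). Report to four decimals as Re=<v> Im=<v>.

Re=-0.1164 Im=-0.2019

Need the full column D^4_{m',-4} for m'=−4..4 at α=3.0896, β=1.4639, γ=3.6152.
cos(β/2)=0.743873, sin(β/2)=0.668321
d^4_{-4,-4}: single k=0 term ⇒ +0.093754;  D = -0.010820+0.093127i
d^4_{-3,-4}: single k=0 term ⇒ -0.238243;  D = -0.039756+0.234903i
d^4_{-2,-4}: single k=0 term ⇒ +0.400443;  D = -0.087251+0.390822i
d^4_{-1,-4}: single k=0 term ⇒ -0.508795;  D = -0.136516+0.490139i
d^4_{0,-4}: single k=0 term ⇒ +0.511075;  D = -0.162529+0.484543i
d^4_{1,-4}: single k=0 term ⇒ -0.410692;  D = -0.150664+0.382058i
d^4_{2,-4}: single k=0 term ⇒ +0.260909;  D = -0.108200+0.237415i
d^4_{3,-4}: single k=0 term ⇒ -0.125297;  D = -0.057816+0.111160i
d^4_{4,-4}: single k=0 term ⇒ +0.039800;  D = -0.020175+0.034307i
Y_4^{m'}(θ=1.9865,φ=3.9876) and Σ D·Y over m':
  (-0.0108+0.0931i)·(-0.3009+0.0744i)  (-0.0398+0.2349i)·(-0.3186-0.2197i)  (-0.0873+0.3908i)·(-0.0048-0.0393i)  (-0.1365+0.4901i)·(-0.2153+0.2432i)  (-0.1625+0.4845i)·(-0.1017+0.0000i)  (-0.1507+0.3821i)·(+0.2153+0.2432i)  (-0.1082+0.2374i)·(-0.0048+0.0393i)  (-0.0578+0.1112i)·(+0.3186-0.2197i)  (-0.0202+0.0343i)·(-0.3009-0.0744i)
Y_4^-4(R⁻¹ n̂) = -0.116420-0.201876i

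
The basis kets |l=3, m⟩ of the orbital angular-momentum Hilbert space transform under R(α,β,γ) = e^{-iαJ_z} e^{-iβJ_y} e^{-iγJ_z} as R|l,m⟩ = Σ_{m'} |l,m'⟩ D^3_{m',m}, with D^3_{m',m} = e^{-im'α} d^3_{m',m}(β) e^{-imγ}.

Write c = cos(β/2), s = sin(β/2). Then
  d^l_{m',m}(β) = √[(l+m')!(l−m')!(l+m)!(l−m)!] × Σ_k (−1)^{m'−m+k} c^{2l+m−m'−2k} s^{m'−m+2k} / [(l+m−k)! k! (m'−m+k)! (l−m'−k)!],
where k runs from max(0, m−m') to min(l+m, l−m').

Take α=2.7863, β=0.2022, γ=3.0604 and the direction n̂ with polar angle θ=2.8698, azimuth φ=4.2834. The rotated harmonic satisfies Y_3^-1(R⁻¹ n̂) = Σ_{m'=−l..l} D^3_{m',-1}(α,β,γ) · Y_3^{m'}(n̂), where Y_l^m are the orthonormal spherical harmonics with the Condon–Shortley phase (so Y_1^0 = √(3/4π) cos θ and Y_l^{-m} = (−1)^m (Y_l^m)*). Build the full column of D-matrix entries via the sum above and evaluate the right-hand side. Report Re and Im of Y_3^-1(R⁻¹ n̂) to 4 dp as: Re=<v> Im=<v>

Need the full column D^3_{m',-1} for m'=−3..3 at α=2.7863, β=0.2022, γ=3.0604.
cos(β/2)=0.994894, sin(β/2)=0.100928
d^3_{-3,-1}: single k=2 term ⇒ +0.038652;  D = +0.015892-0.035234i
d^3_{-2,-1}: k∈[1..2] ⇒ +0.311096 -0.006403 = +0.304693;  D = -0.214072+0.216821i
d^3_{-1,-1}: k∈[0..2] ⇒ +0.969751 -0.079840 +0.000616 = +0.890527;  D = +0.807034-0.376477i
d^3_{0,-1}: k∈[0..2] ⇒ -0.340789 +0.010521 -0.000036 = -0.330303;  D = +0.329215-0.026789i
d^3_{1,-1}: k∈[0..2] ⇒ +0.059880 -0.000822 +0.000001 = +0.059059;  D = +0.056854+0.015986i
d^3_{2,-1}: k∈[0..1] ⇒ -0.006403 +0.000033 = -0.006370;  D = +0.005150+0.003750i
d^3_{3,-1}: single k=0 term ⇒ +0.000398;  D = +0.000220+0.000331i
Y_3^{m'}(θ=2.8698,φ=4.2834) and Σ D·Y over m':
  (+0.0159-0.0352i)·(+0.0077-0.0023i)  (-0.2141+0.2168i)·(+0.0464+0.0537i)  (+0.8070-0.3765i)·(-0.1313+0.2872i)  (+0.3292-0.0268i)·(-0.5894+0.0000i)  (+0.0569+0.0160i)·(+0.1313+0.2872i)  (+0.0051+0.0037i)·(+0.0464-0.0537i)  (+0.0002+0.0003i)·(-0.0077-0.0023i)
Y_3^-1(R⁻¹ n̂) = -0.210148+0.313573i

Re=-0.2101 Im=0.3136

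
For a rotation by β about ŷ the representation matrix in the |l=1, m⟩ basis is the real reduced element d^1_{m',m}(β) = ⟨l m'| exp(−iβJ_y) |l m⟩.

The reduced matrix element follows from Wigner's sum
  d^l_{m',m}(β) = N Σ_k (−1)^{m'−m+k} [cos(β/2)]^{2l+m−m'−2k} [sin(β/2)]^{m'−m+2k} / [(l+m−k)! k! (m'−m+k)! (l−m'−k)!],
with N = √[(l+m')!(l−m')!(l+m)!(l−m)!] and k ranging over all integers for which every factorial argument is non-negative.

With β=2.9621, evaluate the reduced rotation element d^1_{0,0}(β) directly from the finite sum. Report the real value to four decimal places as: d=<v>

d=-0.9839

d^1_{0,0}(β=2.9621) via Wigner's sum:
c=cos(2.9621/2)=0.089626, s=sin(2.9621/2)=0.995976; N=√[1·1·1·1]=1.000000
k∈{0,1} keeps every argument non-negative
  k=0: (−1)^0·1.0000/(1)·0.0896^2·0.9960^0 = +0.008033
  k=1: (−1)^1·1.0000/(1)·0.0896^0·0.9960^2 = -0.991967
d^1_{0,0}(2.9621) = +0.008033 -0.991967 = -0.983934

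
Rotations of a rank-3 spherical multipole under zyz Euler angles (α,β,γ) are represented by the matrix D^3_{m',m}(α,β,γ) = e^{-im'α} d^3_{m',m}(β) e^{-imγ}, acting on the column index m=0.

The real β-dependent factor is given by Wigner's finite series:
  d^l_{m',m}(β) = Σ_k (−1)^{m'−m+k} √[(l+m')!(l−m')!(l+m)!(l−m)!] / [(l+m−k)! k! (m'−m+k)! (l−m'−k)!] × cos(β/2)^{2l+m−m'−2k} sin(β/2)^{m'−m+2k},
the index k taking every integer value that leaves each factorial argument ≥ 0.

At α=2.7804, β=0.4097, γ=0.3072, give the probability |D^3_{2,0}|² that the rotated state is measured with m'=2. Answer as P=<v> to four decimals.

D^3_{2,0}(2.7804,0.4097,0.3072) = e^{-i·2·2.7804}·d^3_{2,0}(0.4097)·e^{-i·0·0.3072}. Compute d first:
With c≡cos(β/2)=0.979092 and s≡sin(β/2)=0.203420, N=[120·1·6·6]^{1/2}=65.726707
k: max(0,(0)−(2))=0 … min(3+(0),3−(2))=1
  k=0: (−1)^2·65.7267/(12)·0.9791^4·0.2034^2 = +0.208277
  k=1: (−1)^3·65.7267/(12)·0.9791^2·0.2034^4 = -0.008991
d^3_{2,0}(0.4097) = +0.208277 -0.008991 = +0.199287
|D^3_{2,0}|² = |d^3_{2,0}(β)|² = (+0.199287)² = 0.039715 (the z-rotation phases have unit modulus)

P=0.0397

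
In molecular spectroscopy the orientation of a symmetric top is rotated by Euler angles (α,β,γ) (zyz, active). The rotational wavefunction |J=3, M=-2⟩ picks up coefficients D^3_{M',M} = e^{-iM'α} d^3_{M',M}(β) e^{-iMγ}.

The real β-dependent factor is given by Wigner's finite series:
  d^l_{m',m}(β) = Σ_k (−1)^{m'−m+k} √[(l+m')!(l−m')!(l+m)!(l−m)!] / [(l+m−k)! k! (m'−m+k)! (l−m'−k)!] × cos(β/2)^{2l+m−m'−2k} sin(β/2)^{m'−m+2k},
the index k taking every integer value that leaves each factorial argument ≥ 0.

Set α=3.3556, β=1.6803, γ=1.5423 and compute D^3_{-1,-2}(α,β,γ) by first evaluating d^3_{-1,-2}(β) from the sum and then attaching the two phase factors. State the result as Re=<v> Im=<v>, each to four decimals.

First d^3_{-1,-2}(β=1.6803), then the phase factors e^{-i(-1)α} and e^{-i(-2)γ}:
With c≡cos(β/2)=0.667351 and s≡sin(β/2)=0.744743, N=[2·24·1·120]^{1/2}=75.894664
Admissible k: 0..1 (factorial args all ≥0)
  k=0: (−1)^1·75.8947/(24)·0.6674^5·0.7447^1 = -0.311730
  k=1: (−1)^2·75.8947/(12)·0.6674^3·0.7447^3 = +0.776449
d^3_{-1,-2}(1.6803) = -0.311730 +0.776449 = +0.464719
D = (-0.977188-0.212378i)·(+0.464719)·(-0.998376+0.056962i) = +0.459002+0.072668i

Re=0.4590 Im=0.0727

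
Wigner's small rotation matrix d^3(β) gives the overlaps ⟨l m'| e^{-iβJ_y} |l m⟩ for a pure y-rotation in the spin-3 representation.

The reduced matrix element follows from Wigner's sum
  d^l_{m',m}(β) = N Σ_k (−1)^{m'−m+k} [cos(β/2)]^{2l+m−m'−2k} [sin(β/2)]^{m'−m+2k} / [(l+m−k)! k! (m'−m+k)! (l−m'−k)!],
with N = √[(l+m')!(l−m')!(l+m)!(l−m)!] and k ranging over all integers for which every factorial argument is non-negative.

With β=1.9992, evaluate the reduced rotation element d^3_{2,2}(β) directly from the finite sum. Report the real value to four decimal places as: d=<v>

d^3_{2,2}(β=1.9992) via Wigner's sum:
c=cos(1.9992/2)=0.540639, s=sin(1.9992/2)=0.841255; N=√[120·1·120·1]=120.000000
Admissible k: 0..1 (factorial args all ≥0)
  k=0: (−1)^0·120.0000/(120)·0.5406^6·0.8413^0 = +0.024971
  k=1: (−1)^1·120.0000/(24)·0.5406^4·0.8413^2 = -0.302311
d^3_{2,2}(1.9992) = +0.024971 -0.302311 = -0.277340

d=-0.2773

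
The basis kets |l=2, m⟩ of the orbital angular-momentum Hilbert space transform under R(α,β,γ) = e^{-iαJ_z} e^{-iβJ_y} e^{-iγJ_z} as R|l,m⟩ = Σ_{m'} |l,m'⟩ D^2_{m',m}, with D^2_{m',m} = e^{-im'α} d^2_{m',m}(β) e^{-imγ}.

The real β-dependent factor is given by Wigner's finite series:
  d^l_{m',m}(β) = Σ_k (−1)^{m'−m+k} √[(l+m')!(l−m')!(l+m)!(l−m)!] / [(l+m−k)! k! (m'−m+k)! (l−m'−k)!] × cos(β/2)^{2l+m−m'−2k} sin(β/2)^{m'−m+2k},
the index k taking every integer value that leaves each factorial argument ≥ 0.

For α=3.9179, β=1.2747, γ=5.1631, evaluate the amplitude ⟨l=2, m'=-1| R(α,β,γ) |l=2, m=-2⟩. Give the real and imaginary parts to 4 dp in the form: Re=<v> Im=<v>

First d^2_{-1,-2}(β=1.2747), then the phase factors e^{-i(-1)α} and e^{-i(-2)γ}:
Half-angle: c=0.803676, s=0.595068. N=√(1·6·1·24)=12.000000
The bounds max(0,m−m')=0 and min(l+m,l−m')=0 give 1 term
  k=0: (−1)^1·12.0000/(6)·0.8037^3·0.5951^1 = -0.617787
d^2_{-1,-2}(1.2747) = -0.617787
Phases: e^{-i·(-1)·3.9179}=-0.713506-0.700649i, e^{-i·(-2)·5.1631}=-0.620495-0.784210i ⇒ D=+0.065936-0.614258i

Re=0.0659 Im=-0.6143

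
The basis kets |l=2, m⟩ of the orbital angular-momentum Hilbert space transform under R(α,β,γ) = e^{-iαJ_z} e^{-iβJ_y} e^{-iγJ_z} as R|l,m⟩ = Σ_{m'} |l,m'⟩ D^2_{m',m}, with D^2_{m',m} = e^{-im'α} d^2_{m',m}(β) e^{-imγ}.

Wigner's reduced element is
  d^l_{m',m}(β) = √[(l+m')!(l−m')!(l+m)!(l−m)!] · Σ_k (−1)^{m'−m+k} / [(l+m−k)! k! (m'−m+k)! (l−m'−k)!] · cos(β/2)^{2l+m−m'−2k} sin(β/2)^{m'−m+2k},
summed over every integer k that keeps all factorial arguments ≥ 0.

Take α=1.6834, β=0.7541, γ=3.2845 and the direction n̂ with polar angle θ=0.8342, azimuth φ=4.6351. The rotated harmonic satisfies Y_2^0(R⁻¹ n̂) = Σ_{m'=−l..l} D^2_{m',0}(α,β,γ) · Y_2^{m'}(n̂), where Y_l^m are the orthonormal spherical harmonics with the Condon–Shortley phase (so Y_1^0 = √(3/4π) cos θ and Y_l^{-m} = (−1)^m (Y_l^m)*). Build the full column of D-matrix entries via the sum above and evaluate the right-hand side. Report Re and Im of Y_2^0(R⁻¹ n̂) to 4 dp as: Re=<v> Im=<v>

Re=-0.3153 Im=0.0000

Need the full column D^2_{m',0} for m'=−2..2 at α=1.6834, β=0.7541, γ=3.2845.
cos(β/2)=0.929755, sin(β/2)=0.368179
d^2_{-2,0}: single k=2 term ⇒ +0.287033;  D = -0.279784-0.064097i
d^2_{-1,0}: k∈[1..2] ⇒ +0.724837 -0.113664 = +0.611173;  D = -0.068675+0.607302i
d^2_{0,0}: k∈[0..2] ⇒ +0.747263 -0.468722 +0.018375 = +0.296917;  D = +0.296917+0.000000i
d^2_{1,0}: k∈[0..1] ⇒ -0.724837 +0.113664 = -0.611173;  D = +0.068675+0.607302i
d^2_{2,0}: single k=0 term ⇒ +0.287033;  D = -0.279784+0.064097i
Y_2^{m'}(θ=0.8342,φ=4.6351) and Σ D·Y over m':
  (-0.2798-0.0641i)·(-0.2094-0.0326i)  (-0.0687+0.6073i)·(-0.0297+0.3833i)  (+0.2969+0.0000i)·(+0.1116+0.0000i)  (+0.0687+0.6073i)·(+0.0297+0.3833i)  (-0.2798+0.0641i)·(-0.2094+0.0326i)
Y_2^0(R⁻¹ n̂) = -0.315325+0.000000i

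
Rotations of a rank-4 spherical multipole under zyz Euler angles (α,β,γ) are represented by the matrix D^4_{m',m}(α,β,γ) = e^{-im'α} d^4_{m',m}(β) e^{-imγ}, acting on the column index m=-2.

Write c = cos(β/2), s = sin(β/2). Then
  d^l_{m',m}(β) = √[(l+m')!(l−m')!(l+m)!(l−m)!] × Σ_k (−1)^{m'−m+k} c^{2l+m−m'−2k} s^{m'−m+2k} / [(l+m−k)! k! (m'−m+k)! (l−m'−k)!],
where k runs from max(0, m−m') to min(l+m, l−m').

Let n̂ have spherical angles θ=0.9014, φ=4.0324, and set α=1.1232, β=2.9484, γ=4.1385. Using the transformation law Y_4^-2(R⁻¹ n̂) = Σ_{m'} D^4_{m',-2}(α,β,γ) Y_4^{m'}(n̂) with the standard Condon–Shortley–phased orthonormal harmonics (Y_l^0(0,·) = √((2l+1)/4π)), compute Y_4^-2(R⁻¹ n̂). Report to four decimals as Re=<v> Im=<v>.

Re=0.0581 Im=0.4262

Need the full column D^4_{m',-2} for m'=−4..4 at α=1.1232, β=2.9484, γ=4.1385.
cos(β/2)=0.096446, sin(β/2)=0.995338
d^4_{-4,-2}: single k=2 term ⇒ +0.000004;  D = +0.000004+0.000001i
d^4_{-3,-2}: k∈[1..2] ⇒ +0.000000 -0.000092 = -0.000092;  D = -0.000056+0.000073i
d^4_{-2,-2}: k∈[0..2] ⇒ +0.000000 -0.000010 +0.001274 = +0.001264;  D = -0.000575-0.001126i
d^4_{-1,-2}: k∈[0..2] ⇒ -0.000000 +0.000175 -0.012394 = -0.012220;  D = +0.012216-0.000300i
d^4_{0,-2}: k∈[0..2] ⇒ +0.000008 -0.002148 +0.085806 = +0.083665;  D = -0.034346+0.076290i
d^4_{1,-2}: k∈[0..2] ⇒ -0.000116 +0.018592 -0.396019 = -0.377544;  D = -0.243273-0.288717i
d^4_{2,-2}: k∈[0..2] ⇒ +0.001274 -0.108536 +0.963308 = +0.856046;  D = +0.828883-0.213933i
d^4_{3,-2}: k∈[0..1] ⇒ -0.009838 +0.349256 = +0.339418;  D = +0.065772-0.332985i
d^4_{4,-2}: single k=0 term ⇒ +0.047860;  D = -0.038314-0.028682i
Y_4^{m'}(θ=0.9014,φ=4.0324) and Σ D·Y over m':
  (+0.0000+0.0000i)·(-0.1527+0.0685i)  (-0.0001+0.0001i)·(+0.3341+0.1694i)  (-0.0006-0.0011i)·(-0.0730-0.3410i)  (+0.0122-0.0003i)·(+0.0441-0.0546i)  (-0.0343+0.0763i)·(-0.3557+0.0000i)  (-0.2433-0.2887i)·(-0.0441-0.0546i)  (+0.8289-0.2139i)·(-0.0730+0.3410i)  (+0.0658-0.3330i)·(-0.3341+0.1694i)  (-0.0383-0.0287i)·(-0.1527-0.0685i)
Y_4^-2(R⁻¹ n̂) = +0.058117+0.426156i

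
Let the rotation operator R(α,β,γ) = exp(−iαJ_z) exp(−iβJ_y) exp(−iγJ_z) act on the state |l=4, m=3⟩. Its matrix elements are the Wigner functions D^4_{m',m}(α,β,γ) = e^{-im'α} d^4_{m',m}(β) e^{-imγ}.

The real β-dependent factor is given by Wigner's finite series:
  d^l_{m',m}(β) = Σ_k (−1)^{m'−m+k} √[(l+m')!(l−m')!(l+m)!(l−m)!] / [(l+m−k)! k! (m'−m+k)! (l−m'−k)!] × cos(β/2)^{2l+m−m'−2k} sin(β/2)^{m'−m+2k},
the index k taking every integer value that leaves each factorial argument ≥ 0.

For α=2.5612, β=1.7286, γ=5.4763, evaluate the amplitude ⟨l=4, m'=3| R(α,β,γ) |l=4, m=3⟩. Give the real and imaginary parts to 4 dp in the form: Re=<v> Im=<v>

Re=-0.1421 Im=-0.2315

D^4_{3,3}(2.5612,1.7286,5.4763) = e^{-i·3·2.5612}·d^4_{3,3}(1.7286)·e^{-i·3·5.4763}. Compute d first:
With c≡cos(β/2)=0.649173 and s≡sin(β/2)=0.760641, N=[5040·1·5040·1]^{1/2}=5040.000000
Admissible k: 0..1 (factorial args all ≥0)
  k=0: (−1)^0·5040.0000/(5040)·0.6492^8·0.7606^0 = +0.031541
  k=1: (−1)^1·5040.0000/(720)·0.6492^6·0.7606^2 = -0.303123
d^4_{3,3}(1.7286) = +0.031541 -0.303123 = -0.271582
D = (+0.169558-0.985520i)·(-0.271582)·(-0.751188+0.660089i) = -0.142081-0.231451i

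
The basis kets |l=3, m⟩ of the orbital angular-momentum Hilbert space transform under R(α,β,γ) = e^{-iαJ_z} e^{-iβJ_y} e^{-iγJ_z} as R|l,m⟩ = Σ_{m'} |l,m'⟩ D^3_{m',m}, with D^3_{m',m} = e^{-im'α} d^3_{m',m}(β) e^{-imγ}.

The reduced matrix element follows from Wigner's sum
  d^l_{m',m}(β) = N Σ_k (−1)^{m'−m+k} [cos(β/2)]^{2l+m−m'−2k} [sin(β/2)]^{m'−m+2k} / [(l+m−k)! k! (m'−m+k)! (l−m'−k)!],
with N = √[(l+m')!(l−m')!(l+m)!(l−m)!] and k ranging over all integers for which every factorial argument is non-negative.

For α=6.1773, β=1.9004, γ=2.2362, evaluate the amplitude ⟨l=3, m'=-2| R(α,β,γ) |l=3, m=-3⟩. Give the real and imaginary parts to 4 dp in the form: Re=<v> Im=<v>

First d^3_{-2,-3}(β=1.9004), then the phase factors e^{-i(-2)α} and e^{-i(-3)γ}:
c=cos(1.9004/2)=0.581520, s=sin(1.9004/2)=0.813532; N=√[1·120·1·720]=293.938769
k: max(0,(-3)−(-2))=0 … min(3+(-3),3−(-2))=0
  k=0: (−1)^1·293.9388/(120)·0.5815^5·0.8135^1 = -0.132518
d^3_{-2,-3}(1.9004) = -0.132518
D = (+0.977660-0.210191i)·(-0.132518)·(+0.910868+0.412699i) = -0.129505-0.028097i

Re=-0.1295 Im=-0.0281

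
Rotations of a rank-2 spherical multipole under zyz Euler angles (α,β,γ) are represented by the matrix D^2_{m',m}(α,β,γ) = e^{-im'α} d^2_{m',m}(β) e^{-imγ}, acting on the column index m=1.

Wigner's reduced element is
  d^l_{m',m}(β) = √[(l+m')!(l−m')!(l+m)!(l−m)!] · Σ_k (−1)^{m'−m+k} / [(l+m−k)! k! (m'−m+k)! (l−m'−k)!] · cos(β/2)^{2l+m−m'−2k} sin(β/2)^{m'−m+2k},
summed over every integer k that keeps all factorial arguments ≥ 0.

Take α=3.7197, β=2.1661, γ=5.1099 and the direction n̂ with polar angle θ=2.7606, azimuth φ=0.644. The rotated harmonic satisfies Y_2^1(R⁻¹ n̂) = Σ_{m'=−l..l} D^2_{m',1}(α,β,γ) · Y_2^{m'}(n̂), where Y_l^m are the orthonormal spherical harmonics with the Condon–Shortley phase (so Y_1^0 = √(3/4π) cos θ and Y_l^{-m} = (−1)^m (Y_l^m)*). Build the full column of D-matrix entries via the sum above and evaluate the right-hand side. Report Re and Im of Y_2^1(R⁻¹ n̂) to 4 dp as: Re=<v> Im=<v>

Re=-0.0660 Im=-0.1469

Need the full column D^2_{m',1} for m'=−2..2 at α=3.7197, β=2.1661, γ=5.1099.
cos(β/2)=0.468636, sin(β/2)=0.883391
d^2_{-2,1}: single k=3 term ⇒ +0.646138;  D = -0.444531+0.468921i
d^2_{-1,1}: k∈[2..3] ⇒ +0.514161 -0.608993 = -0.094832;  D = -0.017033+0.093290i
d^2_{0,1}: k∈[1..2] ⇒ +0.222708 -0.791354 = -0.568646;  D = -0.220137-0.524307i
d^2_{1,1}: k∈[0..1] ⇒ +0.048233 -0.514161 = -0.465928;  D = +0.385811+0.261225i
d^2_{2,1}: single k=0 term ⇒ -0.181840;  D = -0.181814-0.003104i
Y_2^{m'}(θ=2.7606,φ=0.644) and Σ D·Y over m':
  (-0.4445+0.4689i)·(+0.0149-0.0513i)  (-0.0170+0.0933i)·(-0.2133+0.1601i)  (-0.2201-0.5243i)·(+0.5000+0.0000i)  (+0.3858+0.2612i)·(+0.2133+0.1601i)  (-0.1818-0.0031i)·(+0.0149+0.0513i)
Y_2^1(R⁻¹ n̂) = -0.066037-0.146859i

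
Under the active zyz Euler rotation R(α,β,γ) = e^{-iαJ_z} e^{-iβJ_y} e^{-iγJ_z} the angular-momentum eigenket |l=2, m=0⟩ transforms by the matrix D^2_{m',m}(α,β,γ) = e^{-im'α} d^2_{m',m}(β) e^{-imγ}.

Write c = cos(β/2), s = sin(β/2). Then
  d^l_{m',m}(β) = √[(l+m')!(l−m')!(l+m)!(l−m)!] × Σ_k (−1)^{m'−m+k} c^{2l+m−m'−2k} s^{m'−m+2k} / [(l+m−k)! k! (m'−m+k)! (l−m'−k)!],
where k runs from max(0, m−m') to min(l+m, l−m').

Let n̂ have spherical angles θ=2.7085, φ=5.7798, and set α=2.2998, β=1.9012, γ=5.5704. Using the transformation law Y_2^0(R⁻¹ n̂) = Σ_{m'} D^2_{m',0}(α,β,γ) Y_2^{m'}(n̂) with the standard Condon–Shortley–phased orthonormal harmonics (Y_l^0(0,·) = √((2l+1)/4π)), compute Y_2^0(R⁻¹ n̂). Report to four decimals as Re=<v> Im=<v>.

Need the full column D^2_{m',0} for m'=−2..2 at α=2.2998, β=1.9012, γ=5.5704.
cos(β/2)=0.581195, sin(β/2)=0.813764
d^2_{-2,0}: single k=2 term ⇒ +0.547919;  D = -0.061668-0.544438i
d^2_{-1,0}: k∈[1..2] ⇒ +0.391327 -0.767173 = -0.375846;  D = +0.250361-0.280321i
d^2_{0,0}: k∈[0..2] ⇒ +0.114100 -0.894748 +0.438525 = -0.342123;  D = -0.342123+0.000000i
d^2_{1,0}: k∈[0..1] ⇒ -0.391327 +0.767173 = +0.375846;  D = -0.250361-0.280321i
d^2_{2,0}: single k=0 term ⇒ +0.547919;  D = -0.061668+0.544438i
Y_2^{m'}(θ=2.7085,φ=5.7798) and Σ D·Y over m':
  (-0.0617-0.5444i)·(+0.0364+0.0575i)  (+0.2504-0.2803i)·(-0.2578-0.1420i)  (-0.3421+0.0000i)·(+0.4641+0.0000i)  (-0.2504-0.2803i)·(+0.2578-0.1420i)  (-0.0617+0.5444i)·(+0.0364-0.0575i)
Y_2^0(R⁻¹ n̂) = -0.309337+0.000000i

Re=-0.3093 Im=0.0000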